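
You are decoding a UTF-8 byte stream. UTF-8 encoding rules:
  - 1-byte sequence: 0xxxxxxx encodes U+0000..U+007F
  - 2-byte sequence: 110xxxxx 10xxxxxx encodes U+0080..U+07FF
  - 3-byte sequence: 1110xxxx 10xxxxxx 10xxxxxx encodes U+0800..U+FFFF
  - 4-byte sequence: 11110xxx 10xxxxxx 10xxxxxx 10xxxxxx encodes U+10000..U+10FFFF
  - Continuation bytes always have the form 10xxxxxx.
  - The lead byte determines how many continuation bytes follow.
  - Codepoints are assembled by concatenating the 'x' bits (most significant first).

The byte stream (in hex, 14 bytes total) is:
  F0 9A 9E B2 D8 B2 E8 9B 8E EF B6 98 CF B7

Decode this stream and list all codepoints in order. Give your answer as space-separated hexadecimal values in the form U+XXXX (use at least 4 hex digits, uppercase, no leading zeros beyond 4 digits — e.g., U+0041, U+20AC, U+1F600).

Byte[0]=F0: 4-byte lead, need 3 cont bytes. acc=0x0
Byte[1]=9A: continuation. acc=(acc<<6)|0x1A=0x1A
Byte[2]=9E: continuation. acc=(acc<<6)|0x1E=0x69E
Byte[3]=B2: continuation. acc=(acc<<6)|0x32=0x1A7B2
Completed: cp=U+1A7B2 (starts at byte 0)
Byte[4]=D8: 2-byte lead, need 1 cont bytes. acc=0x18
Byte[5]=B2: continuation. acc=(acc<<6)|0x32=0x632
Completed: cp=U+0632 (starts at byte 4)
Byte[6]=E8: 3-byte lead, need 2 cont bytes. acc=0x8
Byte[7]=9B: continuation. acc=(acc<<6)|0x1B=0x21B
Byte[8]=8E: continuation. acc=(acc<<6)|0x0E=0x86CE
Completed: cp=U+86CE (starts at byte 6)
Byte[9]=EF: 3-byte lead, need 2 cont bytes. acc=0xF
Byte[10]=B6: continuation. acc=(acc<<6)|0x36=0x3F6
Byte[11]=98: continuation. acc=(acc<<6)|0x18=0xFD98
Completed: cp=U+FD98 (starts at byte 9)
Byte[12]=CF: 2-byte lead, need 1 cont bytes. acc=0xF
Byte[13]=B7: continuation. acc=(acc<<6)|0x37=0x3F7
Completed: cp=U+03F7 (starts at byte 12)

Answer: U+1A7B2 U+0632 U+86CE U+FD98 U+03F7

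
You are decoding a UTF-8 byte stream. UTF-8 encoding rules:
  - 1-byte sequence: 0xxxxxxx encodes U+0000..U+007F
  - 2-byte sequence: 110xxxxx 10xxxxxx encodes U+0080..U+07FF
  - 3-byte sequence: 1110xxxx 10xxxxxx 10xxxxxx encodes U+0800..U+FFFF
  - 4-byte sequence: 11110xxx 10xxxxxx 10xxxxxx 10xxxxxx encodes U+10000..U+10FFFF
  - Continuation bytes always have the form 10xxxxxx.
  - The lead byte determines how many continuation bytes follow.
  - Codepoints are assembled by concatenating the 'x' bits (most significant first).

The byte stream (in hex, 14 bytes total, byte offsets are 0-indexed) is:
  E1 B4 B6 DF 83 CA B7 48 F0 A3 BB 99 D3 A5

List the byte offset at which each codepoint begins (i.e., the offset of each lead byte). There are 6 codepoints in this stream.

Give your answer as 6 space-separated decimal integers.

Answer: 0 3 5 7 8 12

Derivation:
Byte[0]=E1: 3-byte lead, need 2 cont bytes. acc=0x1
Byte[1]=B4: continuation. acc=(acc<<6)|0x34=0x74
Byte[2]=B6: continuation. acc=(acc<<6)|0x36=0x1D36
Completed: cp=U+1D36 (starts at byte 0)
Byte[3]=DF: 2-byte lead, need 1 cont bytes. acc=0x1F
Byte[4]=83: continuation. acc=(acc<<6)|0x03=0x7C3
Completed: cp=U+07C3 (starts at byte 3)
Byte[5]=CA: 2-byte lead, need 1 cont bytes. acc=0xA
Byte[6]=B7: continuation. acc=(acc<<6)|0x37=0x2B7
Completed: cp=U+02B7 (starts at byte 5)
Byte[7]=48: 1-byte ASCII. cp=U+0048
Byte[8]=F0: 4-byte lead, need 3 cont bytes. acc=0x0
Byte[9]=A3: continuation. acc=(acc<<6)|0x23=0x23
Byte[10]=BB: continuation. acc=(acc<<6)|0x3B=0x8FB
Byte[11]=99: continuation. acc=(acc<<6)|0x19=0x23ED9
Completed: cp=U+23ED9 (starts at byte 8)
Byte[12]=D3: 2-byte lead, need 1 cont bytes. acc=0x13
Byte[13]=A5: continuation. acc=(acc<<6)|0x25=0x4E5
Completed: cp=U+04E5 (starts at byte 12)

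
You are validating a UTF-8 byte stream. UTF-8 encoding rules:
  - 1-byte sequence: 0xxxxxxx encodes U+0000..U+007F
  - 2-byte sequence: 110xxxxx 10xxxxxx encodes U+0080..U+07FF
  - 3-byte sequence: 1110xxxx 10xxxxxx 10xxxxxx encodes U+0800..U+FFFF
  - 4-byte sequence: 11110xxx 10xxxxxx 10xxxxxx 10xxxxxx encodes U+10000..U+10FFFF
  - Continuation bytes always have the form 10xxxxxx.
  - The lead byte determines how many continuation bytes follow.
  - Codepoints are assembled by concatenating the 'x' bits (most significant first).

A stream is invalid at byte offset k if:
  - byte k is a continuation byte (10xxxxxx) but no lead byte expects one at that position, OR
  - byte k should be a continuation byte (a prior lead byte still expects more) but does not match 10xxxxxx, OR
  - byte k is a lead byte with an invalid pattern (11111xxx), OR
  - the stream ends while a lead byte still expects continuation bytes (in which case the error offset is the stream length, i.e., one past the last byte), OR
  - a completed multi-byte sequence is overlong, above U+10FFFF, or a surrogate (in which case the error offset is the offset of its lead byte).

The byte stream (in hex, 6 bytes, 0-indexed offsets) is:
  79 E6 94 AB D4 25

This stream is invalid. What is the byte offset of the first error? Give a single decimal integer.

Answer: 5

Derivation:
Byte[0]=79: 1-byte ASCII. cp=U+0079
Byte[1]=E6: 3-byte lead, need 2 cont bytes. acc=0x6
Byte[2]=94: continuation. acc=(acc<<6)|0x14=0x194
Byte[3]=AB: continuation. acc=(acc<<6)|0x2B=0x652B
Completed: cp=U+652B (starts at byte 1)
Byte[4]=D4: 2-byte lead, need 1 cont bytes. acc=0x14
Byte[5]=25: expected 10xxxxxx continuation. INVALID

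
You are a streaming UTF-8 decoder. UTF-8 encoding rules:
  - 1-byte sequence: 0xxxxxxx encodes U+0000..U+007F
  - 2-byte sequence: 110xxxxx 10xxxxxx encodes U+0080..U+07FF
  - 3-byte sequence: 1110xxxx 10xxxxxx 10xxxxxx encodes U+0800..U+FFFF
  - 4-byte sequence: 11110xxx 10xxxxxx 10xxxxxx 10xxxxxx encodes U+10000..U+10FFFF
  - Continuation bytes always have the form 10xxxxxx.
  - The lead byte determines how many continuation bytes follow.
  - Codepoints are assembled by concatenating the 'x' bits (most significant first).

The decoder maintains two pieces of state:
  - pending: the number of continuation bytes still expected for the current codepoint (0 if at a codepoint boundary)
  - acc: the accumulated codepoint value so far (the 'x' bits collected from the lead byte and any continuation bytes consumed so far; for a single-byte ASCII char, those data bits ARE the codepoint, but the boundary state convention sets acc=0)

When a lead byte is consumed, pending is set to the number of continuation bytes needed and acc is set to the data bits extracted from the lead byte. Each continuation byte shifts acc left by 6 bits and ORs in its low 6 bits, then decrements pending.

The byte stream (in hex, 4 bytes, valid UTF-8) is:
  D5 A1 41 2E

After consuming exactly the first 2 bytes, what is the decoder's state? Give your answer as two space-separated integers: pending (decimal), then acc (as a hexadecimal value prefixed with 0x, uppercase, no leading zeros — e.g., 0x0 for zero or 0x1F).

Byte[0]=D5: 2-byte lead. pending=1, acc=0x15
Byte[1]=A1: continuation. acc=(acc<<6)|0x21=0x561, pending=0

Answer: 0 0x561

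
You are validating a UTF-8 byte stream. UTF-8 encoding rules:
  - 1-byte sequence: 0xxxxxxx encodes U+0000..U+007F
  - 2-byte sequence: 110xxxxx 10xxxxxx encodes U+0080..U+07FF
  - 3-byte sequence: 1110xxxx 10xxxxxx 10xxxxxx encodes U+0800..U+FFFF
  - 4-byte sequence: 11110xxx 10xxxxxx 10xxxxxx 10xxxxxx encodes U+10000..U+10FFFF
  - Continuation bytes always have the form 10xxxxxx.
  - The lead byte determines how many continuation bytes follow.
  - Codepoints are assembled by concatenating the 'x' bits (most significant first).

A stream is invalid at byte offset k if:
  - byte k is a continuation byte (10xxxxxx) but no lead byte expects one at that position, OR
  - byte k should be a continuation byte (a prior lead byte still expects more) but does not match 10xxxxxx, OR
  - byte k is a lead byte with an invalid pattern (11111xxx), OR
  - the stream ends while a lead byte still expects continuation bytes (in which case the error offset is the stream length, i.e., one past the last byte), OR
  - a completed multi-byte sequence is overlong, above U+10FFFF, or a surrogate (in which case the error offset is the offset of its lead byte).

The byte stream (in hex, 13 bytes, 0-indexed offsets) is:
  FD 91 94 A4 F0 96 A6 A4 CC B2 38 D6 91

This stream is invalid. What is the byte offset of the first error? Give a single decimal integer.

Answer: 0

Derivation:
Byte[0]=FD: INVALID lead byte (not 0xxx/110x/1110/11110)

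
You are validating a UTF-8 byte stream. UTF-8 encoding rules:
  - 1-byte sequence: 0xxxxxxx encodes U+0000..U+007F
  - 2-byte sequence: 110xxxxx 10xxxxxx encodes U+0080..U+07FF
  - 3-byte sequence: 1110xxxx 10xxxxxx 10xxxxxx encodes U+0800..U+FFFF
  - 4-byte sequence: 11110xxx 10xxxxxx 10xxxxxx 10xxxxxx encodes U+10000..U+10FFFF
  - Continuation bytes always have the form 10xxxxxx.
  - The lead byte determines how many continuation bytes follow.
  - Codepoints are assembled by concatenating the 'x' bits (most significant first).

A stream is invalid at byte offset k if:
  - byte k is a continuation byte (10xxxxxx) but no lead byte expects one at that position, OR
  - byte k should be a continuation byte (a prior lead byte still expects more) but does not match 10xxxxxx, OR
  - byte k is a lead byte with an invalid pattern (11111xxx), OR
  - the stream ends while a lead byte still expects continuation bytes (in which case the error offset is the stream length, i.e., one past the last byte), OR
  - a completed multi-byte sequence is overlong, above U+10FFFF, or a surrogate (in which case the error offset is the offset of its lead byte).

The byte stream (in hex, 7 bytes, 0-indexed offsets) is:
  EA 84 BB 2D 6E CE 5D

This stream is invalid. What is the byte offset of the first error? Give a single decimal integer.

Byte[0]=EA: 3-byte lead, need 2 cont bytes. acc=0xA
Byte[1]=84: continuation. acc=(acc<<6)|0x04=0x284
Byte[2]=BB: continuation. acc=(acc<<6)|0x3B=0xA13B
Completed: cp=U+A13B (starts at byte 0)
Byte[3]=2D: 1-byte ASCII. cp=U+002D
Byte[4]=6E: 1-byte ASCII. cp=U+006E
Byte[5]=CE: 2-byte lead, need 1 cont bytes. acc=0xE
Byte[6]=5D: expected 10xxxxxx continuation. INVALID

Answer: 6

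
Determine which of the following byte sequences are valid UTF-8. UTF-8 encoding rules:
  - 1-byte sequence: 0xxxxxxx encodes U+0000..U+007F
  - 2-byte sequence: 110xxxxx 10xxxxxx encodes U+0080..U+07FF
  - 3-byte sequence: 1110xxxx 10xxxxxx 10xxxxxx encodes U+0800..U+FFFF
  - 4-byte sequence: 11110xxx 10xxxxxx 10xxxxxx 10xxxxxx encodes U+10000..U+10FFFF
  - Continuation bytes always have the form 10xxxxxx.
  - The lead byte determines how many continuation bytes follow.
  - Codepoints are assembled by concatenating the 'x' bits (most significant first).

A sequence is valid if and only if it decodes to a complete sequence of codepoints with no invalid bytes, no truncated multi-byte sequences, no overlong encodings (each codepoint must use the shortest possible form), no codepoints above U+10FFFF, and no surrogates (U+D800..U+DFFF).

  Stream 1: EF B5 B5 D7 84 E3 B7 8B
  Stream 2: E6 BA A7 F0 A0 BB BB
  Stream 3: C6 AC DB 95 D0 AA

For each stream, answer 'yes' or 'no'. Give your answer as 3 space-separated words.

Answer: yes yes yes

Derivation:
Stream 1: decodes cleanly. VALID
Stream 2: decodes cleanly. VALID
Stream 3: decodes cleanly. VALID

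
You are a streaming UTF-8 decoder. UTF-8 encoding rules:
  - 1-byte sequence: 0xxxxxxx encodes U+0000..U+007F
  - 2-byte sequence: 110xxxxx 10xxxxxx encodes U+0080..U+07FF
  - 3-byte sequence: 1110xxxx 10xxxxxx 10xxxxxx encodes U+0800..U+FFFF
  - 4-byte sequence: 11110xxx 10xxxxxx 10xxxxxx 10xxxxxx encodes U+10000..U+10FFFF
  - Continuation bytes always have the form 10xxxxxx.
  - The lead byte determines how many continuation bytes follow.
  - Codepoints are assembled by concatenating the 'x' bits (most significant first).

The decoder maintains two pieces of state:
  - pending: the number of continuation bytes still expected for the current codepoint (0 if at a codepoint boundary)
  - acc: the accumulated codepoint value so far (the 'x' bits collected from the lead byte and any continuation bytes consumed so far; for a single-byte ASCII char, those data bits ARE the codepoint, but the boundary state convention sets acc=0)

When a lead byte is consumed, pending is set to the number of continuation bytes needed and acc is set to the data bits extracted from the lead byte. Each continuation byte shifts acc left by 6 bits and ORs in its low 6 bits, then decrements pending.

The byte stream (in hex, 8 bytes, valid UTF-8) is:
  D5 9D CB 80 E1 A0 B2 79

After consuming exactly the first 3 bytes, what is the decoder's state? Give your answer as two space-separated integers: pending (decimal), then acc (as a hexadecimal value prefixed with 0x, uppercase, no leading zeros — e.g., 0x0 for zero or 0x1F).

Byte[0]=D5: 2-byte lead. pending=1, acc=0x15
Byte[1]=9D: continuation. acc=(acc<<6)|0x1D=0x55D, pending=0
Byte[2]=CB: 2-byte lead. pending=1, acc=0xB

Answer: 1 0xB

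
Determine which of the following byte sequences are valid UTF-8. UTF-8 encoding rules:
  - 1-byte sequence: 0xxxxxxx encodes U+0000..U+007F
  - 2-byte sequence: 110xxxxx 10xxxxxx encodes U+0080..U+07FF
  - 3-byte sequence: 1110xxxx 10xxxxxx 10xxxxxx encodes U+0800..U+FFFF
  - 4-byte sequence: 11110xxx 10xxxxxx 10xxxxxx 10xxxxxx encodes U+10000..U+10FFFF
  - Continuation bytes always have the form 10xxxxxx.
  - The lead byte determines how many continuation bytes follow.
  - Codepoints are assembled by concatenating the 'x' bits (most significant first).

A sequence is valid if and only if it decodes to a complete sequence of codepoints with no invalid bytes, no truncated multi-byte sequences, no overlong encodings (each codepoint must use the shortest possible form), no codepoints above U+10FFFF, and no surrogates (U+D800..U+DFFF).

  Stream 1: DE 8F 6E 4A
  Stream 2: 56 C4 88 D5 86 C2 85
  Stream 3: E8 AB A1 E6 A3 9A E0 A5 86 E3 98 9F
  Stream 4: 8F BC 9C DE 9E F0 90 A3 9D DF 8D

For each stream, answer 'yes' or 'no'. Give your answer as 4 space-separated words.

Answer: yes yes yes no

Derivation:
Stream 1: decodes cleanly. VALID
Stream 2: decodes cleanly. VALID
Stream 3: decodes cleanly. VALID
Stream 4: error at byte offset 0. INVALID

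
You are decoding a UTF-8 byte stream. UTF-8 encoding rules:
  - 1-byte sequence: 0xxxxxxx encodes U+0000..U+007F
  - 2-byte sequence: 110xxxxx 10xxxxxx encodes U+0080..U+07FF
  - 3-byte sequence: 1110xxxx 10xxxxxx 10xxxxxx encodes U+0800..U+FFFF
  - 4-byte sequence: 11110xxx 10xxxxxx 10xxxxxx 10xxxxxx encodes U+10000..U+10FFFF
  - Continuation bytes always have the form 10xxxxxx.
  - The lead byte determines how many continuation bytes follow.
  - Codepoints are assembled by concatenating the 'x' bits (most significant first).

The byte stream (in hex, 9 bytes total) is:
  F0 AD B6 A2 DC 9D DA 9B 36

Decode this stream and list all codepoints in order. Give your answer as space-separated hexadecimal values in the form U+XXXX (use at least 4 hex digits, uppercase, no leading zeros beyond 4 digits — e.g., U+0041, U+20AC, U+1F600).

Answer: U+2DDA2 U+071D U+069B U+0036

Derivation:
Byte[0]=F0: 4-byte lead, need 3 cont bytes. acc=0x0
Byte[1]=AD: continuation. acc=(acc<<6)|0x2D=0x2D
Byte[2]=B6: continuation. acc=(acc<<6)|0x36=0xB76
Byte[3]=A2: continuation. acc=(acc<<6)|0x22=0x2DDA2
Completed: cp=U+2DDA2 (starts at byte 0)
Byte[4]=DC: 2-byte lead, need 1 cont bytes. acc=0x1C
Byte[5]=9D: continuation. acc=(acc<<6)|0x1D=0x71D
Completed: cp=U+071D (starts at byte 4)
Byte[6]=DA: 2-byte lead, need 1 cont bytes. acc=0x1A
Byte[7]=9B: continuation. acc=(acc<<6)|0x1B=0x69B
Completed: cp=U+069B (starts at byte 6)
Byte[8]=36: 1-byte ASCII. cp=U+0036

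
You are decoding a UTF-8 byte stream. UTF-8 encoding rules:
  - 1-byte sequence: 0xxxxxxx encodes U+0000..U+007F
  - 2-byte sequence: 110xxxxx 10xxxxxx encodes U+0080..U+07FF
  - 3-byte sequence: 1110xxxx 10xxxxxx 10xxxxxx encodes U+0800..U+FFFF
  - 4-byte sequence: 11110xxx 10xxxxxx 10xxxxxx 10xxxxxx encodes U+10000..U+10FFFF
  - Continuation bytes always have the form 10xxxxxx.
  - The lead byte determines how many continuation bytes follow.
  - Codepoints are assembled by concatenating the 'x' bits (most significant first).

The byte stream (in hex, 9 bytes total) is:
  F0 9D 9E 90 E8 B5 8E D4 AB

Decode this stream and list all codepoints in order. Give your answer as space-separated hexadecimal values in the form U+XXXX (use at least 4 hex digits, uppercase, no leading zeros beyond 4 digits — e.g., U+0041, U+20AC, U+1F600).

Answer: U+1D790 U+8D4E U+052B

Derivation:
Byte[0]=F0: 4-byte lead, need 3 cont bytes. acc=0x0
Byte[1]=9D: continuation. acc=(acc<<6)|0x1D=0x1D
Byte[2]=9E: continuation. acc=(acc<<6)|0x1E=0x75E
Byte[3]=90: continuation. acc=(acc<<6)|0x10=0x1D790
Completed: cp=U+1D790 (starts at byte 0)
Byte[4]=E8: 3-byte lead, need 2 cont bytes. acc=0x8
Byte[5]=B5: continuation. acc=(acc<<6)|0x35=0x235
Byte[6]=8E: continuation. acc=(acc<<6)|0x0E=0x8D4E
Completed: cp=U+8D4E (starts at byte 4)
Byte[7]=D4: 2-byte lead, need 1 cont bytes. acc=0x14
Byte[8]=AB: continuation. acc=(acc<<6)|0x2B=0x52B
Completed: cp=U+052B (starts at byte 7)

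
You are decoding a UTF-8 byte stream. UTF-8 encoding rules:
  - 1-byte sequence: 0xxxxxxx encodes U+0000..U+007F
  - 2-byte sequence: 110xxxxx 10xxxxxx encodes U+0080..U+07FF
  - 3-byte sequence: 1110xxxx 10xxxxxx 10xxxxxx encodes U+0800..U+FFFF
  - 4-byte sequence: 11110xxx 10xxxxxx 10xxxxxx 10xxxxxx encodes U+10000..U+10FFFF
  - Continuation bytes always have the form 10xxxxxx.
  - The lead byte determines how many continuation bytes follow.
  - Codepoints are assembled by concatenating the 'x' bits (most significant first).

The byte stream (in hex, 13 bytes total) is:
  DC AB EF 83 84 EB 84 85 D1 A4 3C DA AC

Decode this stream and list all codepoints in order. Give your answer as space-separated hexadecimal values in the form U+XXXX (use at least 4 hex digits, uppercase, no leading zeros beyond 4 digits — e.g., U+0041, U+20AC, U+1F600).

Answer: U+072B U+F0C4 U+B105 U+0464 U+003C U+06AC

Derivation:
Byte[0]=DC: 2-byte lead, need 1 cont bytes. acc=0x1C
Byte[1]=AB: continuation. acc=(acc<<6)|0x2B=0x72B
Completed: cp=U+072B (starts at byte 0)
Byte[2]=EF: 3-byte lead, need 2 cont bytes. acc=0xF
Byte[3]=83: continuation. acc=(acc<<6)|0x03=0x3C3
Byte[4]=84: continuation. acc=(acc<<6)|0x04=0xF0C4
Completed: cp=U+F0C4 (starts at byte 2)
Byte[5]=EB: 3-byte lead, need 2 cont bytes. acc=0xB
Byte[6]=84: continuation. acc=(acc<<6)|0x04=0x2C4
Byte[7]=85: continuation. acc=(acc<<6)|0x05=0xB105
Completed: cp=U+B105 (starts at byte 5)
Byte[8]=D1: 2-byte lead, need 1 cont bytes. acc=0x11
Byte[9]=A4: continuation. acc=(acc<<6)|0x24=0x464
Completed: cp=U+0464 (starts at byte 8)
Byte[10]=3C: 1-byte ASCII. cp=U+003C
Byte[11]=DA: 2-byte lead, need 1 cont bytes. acc=0x1A
Byte[12]=AC: continuation. acc=(acc<<6)|0x2C=0x6AC
Completed: cp=U+06AC (starts at byte 11)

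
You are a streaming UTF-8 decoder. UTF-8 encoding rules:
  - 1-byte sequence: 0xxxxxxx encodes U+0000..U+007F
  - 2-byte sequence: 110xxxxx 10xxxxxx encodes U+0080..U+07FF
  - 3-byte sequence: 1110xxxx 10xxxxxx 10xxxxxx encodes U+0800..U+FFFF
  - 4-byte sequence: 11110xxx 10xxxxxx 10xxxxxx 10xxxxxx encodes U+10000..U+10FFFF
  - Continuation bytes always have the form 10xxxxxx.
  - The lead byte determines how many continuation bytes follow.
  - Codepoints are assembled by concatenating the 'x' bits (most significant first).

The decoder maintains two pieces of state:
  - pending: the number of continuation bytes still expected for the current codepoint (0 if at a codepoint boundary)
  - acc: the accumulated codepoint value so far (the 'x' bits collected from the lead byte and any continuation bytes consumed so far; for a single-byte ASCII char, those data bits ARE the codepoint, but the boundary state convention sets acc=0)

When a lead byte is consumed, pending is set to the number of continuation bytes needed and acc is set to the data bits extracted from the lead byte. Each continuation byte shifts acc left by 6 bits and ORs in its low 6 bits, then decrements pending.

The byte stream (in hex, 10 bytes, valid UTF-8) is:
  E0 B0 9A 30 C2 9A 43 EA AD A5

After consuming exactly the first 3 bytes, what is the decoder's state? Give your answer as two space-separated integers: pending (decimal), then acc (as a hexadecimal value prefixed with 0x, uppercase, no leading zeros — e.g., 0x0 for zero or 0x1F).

Answer: 0 0xC1A

Derivation:
Byte[0]=E0: 3-byte lead. pending=2, acc=0x0
Byte[1]=B0: continuation. acc=(acc<<6)|0x30=0x30, pending=1
Byte[2]=9A: continuation. acc=(acc<<6)|0x1A=0xC1A, pending=0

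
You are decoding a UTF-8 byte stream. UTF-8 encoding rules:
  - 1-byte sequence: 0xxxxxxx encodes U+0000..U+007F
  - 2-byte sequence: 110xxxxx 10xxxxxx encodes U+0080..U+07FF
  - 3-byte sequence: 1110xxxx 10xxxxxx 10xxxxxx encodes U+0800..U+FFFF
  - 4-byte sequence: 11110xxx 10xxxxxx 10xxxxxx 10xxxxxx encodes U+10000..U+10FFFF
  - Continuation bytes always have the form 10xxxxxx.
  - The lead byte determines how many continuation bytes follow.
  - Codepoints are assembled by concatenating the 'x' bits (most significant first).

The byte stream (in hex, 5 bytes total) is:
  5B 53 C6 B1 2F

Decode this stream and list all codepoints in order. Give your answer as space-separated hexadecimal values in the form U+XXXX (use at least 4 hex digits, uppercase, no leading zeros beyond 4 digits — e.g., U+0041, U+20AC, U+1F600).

Byte[0]=5B: 1-byte ASCII. cp=U+005B
Byte[1]=53: 1-byte ASCII. cp=U+0053
Byte[2]=C6: 2-byte lead, need 1 cont bytes. acc=0x6
Byte[3]=B1: continuation. acc=(acc<<6)|0x31=0x1B1
Completed: cp=U+01B1 (starts at byte 2)
Byte[4]=2F: 1-byte ASCII. cp=U+002F

Answer: U+005B U+0053 U+01B1 U+002F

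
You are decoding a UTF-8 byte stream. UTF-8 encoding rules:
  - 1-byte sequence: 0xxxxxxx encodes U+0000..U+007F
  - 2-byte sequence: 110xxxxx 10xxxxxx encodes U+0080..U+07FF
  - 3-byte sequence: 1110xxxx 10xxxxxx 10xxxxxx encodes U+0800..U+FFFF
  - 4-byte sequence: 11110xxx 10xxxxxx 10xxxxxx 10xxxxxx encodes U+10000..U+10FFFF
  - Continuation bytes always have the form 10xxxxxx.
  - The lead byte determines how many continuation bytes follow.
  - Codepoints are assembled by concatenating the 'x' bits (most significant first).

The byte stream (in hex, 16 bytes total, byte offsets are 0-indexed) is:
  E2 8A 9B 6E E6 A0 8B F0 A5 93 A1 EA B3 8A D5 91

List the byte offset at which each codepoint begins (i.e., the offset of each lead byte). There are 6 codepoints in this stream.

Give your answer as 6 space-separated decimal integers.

Answer: 0 3 4 7 11 14

Derivation:
Byte[0]=E2: 3-byte lead, need 2 cont bytes. acc=0x2
Byte[1]=8A: continuation. acc=(acc<<6)|0x0A=0x8A
Byte[2]=9B: continuation. acc=(acc<<6)|0x1B=0x229B
Completed: cp=U+229B (starts at byte 0)
Byte[3]=6E: 1-byte ASCII. cp=U+006E
Byte[4]=E6: 3-byte lead, need 2 cont bytes. acc=0x6
Byte[5]=A0: continuation. acc=(acc<<6)|0x20=0x1A0
Byte[6]=8B: continuation. acc=(acc<<6)|0x0B=0x680B
Completed: cp=U+680B (starts at byte 4)
Byte[7]=F0: 4-byte lead, need 3 cont bytes. acc=0x0
Byte[8]=A5: continuation. acc=(acc<<6)|0x25=0x25
Byte[9]=93: continuation. acc=(acc<<6)|0x13=0x953
Byte[10]=A1: continuation. acc=(acc<<6)|0x21=0x254E1
Completed: cp=U+254E1 (starts at byte 7)
Byte[11]=EA: 3-byte lead, need 2 cont bytes. acc=0xA
Byte[12]=B3: continuation. acc=(acc<<6)|0x33=0x2B3
Byte[13]=8A: continuation. acc=(acc<<6)|0x0A=0xACCA
Completed: cp=U+ACCA (starts at byte 11)
Byte[14]=D5: 2-byte lead, need 1 cont bytes. acc=0x15
Byte[15]=91: continuation. acc=(acc<<6)|0x11=0x551
Completed: cp=U+0551 (starts at byte 14)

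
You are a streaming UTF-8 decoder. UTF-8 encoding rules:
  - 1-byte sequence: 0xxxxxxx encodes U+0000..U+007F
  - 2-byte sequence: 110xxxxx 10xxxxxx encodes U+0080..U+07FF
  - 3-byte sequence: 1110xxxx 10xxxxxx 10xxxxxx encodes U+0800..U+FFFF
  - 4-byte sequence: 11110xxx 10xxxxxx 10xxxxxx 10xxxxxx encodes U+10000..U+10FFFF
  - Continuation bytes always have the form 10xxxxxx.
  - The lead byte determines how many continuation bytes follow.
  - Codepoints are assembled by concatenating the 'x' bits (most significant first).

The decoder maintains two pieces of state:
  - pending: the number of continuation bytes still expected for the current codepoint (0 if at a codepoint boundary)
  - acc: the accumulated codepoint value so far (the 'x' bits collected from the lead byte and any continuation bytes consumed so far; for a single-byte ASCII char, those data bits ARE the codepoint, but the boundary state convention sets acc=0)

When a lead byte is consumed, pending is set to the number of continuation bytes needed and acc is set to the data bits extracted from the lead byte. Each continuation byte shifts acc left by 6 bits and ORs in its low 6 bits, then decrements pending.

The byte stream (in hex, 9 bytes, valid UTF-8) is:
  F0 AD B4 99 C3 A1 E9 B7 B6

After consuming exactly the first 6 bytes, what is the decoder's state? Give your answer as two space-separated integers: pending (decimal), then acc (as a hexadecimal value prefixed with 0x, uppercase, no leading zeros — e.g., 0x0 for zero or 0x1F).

Answer: 0 0xE1

Derivation:
Byte[0]=F0: 4-byte lead. pending=3, acc=0x0
Byte[1]=AD: continuation. acc=(acc<<6)|0x2D=0x2D, pending=2
Byte[2]=B4: continuation. acc=(acc<<6)|0x34=0xB74, pending=1
Byte[3]=99: continuation. acc=(acc<<6)|0x19=0x2DD19, pending=0
Byte[4]=C3: 2-byte lead. pending=1, acc=0x3
Byte[5]=A1: continuation. acc=(acc<<6)|0x21=0xE1, pending=0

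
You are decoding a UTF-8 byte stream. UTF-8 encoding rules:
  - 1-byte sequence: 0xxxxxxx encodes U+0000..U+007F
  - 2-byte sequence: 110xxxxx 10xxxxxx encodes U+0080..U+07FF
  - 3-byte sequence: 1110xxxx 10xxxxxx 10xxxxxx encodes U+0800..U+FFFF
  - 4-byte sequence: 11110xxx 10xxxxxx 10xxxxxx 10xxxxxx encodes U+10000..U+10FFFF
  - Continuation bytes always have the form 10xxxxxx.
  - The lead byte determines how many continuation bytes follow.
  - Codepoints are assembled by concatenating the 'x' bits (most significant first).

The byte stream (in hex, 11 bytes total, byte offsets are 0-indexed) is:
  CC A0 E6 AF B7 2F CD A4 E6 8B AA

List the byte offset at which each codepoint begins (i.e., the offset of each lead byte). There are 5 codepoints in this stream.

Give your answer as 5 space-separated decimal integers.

Byte[0]=CC: 2-byte lead, need 1 cont bytes. acc=0xC
Byte[1]=A0: continuation. acc=(acc<<6)|0x20=0x320
Completed: cp=U+0320 (starts at byte 0)
Byte[2]=E6: 3-byte lead, need 2 cont bytes. acc=0x6
Byte[3]=AF: continuation. acc=(acc<<6)|0x2F=0x1AF
Byte[4]=B7: continuation. acc=(acc<<6)|0x37=0x6BF7
Completed: cp=U+6BF7 (starts at byte 2)
Byte[5]=2F: 1-byte ASCII. cp=U+002F
Byte[6]=CD: 2-byte lead, need 1 cont bytes. acc=0xD
Byte[7]=A4: continuation. acc=(acc<<6)|0x24=0x364
Completed: cp=U+0364 (starts at byte 6)
Byte[8]=E6: 3-byte lead, need 2 cont bytes. acc=0x6
Byte[9]=8B: continuation. acc=(acc<<6)|0x0B=0x18B
Byte[10]=AA: continuation. acc=(acc<<6)|0x2A=0x62EA
Completed: cp=U+62EA (starts at byte 8)

Answer: 0 2 5 6 8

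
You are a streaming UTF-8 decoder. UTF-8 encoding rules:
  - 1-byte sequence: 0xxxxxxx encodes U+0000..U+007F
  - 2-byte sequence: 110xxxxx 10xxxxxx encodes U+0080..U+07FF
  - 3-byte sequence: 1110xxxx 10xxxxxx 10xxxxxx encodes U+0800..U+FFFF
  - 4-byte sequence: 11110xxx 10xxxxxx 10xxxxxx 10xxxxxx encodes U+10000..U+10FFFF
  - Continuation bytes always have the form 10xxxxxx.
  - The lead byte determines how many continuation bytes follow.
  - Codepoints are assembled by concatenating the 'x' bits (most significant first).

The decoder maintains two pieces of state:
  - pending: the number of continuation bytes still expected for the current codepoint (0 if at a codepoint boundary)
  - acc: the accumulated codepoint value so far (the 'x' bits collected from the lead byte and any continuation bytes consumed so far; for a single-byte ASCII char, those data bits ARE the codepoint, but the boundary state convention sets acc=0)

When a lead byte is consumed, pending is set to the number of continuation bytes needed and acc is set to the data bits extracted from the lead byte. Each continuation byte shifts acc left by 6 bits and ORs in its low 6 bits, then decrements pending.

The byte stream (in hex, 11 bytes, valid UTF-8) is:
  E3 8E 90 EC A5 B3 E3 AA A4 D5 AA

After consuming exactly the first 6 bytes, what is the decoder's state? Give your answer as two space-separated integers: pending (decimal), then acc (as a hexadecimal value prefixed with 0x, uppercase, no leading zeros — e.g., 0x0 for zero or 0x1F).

Byte[0]=E3: 3-byte lead. pending=2, acc=0x3
Byte[1]=8E: continuation. acc=(acc<<6)|0x0E=0xCE, pending=1
Byte[2]=90: continuation. acc=(acc<<6)|0x10=0x3390, pending=0
Byte[3]=EC: 3-byte lead. pending=2, acc=0xC
Byte[4]=A5: continuation. acc=(acc<<6)|0x25=0x325, pending=1
Byte[5]=B3: continuation. acc=(acc<<6)|0x33=0xC973, pending=0

Answer: 0 0xC973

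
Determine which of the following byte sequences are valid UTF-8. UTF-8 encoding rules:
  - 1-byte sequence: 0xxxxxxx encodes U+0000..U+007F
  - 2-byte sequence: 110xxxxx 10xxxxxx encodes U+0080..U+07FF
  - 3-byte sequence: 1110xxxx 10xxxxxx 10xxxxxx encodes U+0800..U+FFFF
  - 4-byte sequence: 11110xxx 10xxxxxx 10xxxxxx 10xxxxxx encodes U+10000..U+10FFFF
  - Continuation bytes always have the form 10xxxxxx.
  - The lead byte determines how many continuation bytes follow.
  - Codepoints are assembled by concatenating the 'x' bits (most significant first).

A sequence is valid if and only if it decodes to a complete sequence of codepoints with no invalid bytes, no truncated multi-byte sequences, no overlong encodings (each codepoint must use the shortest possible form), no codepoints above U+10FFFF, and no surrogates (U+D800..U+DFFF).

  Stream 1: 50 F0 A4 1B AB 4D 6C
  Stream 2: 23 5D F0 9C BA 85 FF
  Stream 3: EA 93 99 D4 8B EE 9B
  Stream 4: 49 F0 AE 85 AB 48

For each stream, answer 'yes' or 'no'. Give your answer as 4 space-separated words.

Answer: no no no yes

Derivation:
Stream 1: error at byte offset 3. INVALID
Stream 2: error at byte offset 6. INVALID
Stream 3: error at byte offset 7. INVALID
Stream 4: decodes cleanly. VALID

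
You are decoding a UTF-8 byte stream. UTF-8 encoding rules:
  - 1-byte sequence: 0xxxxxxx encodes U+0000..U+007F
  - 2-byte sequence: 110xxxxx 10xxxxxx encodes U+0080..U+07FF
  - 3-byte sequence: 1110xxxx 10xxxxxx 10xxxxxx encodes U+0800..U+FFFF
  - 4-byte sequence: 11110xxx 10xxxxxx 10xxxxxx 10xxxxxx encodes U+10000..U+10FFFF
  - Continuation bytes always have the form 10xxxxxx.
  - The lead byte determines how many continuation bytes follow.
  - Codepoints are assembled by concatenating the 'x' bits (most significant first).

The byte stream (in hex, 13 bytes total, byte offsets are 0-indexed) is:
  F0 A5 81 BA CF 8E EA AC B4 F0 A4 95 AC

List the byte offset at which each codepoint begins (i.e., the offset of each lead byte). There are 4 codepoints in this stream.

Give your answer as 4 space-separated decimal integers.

Answer: 0 4 6 9

Derivation:
Byte[0]=F0: 4-byte lead, need 3 cont bytes. acc=0x0
Byte[1]=A5: continuation. acc=(acc<<6)|0x25=0x25
Byte[2]=81: continuation. acc=(acc<<6)|0x01=0x941
Byte[3]=BA: continuation. acc=(acc<<6)|0x3A=0x2507A
Completed: cp=U+2507A (starts at byte 0)
Byte[4]=CF: 2-byte lead, need 1 cont bytes. acc=0xF
Byte[5]=8E: continuation. acc=(acc<<6)|0x0E=0x3CE
Completed: cp=U+03CE (starts at byte 4)
Byte[6]=EA: 3-byte lead, need 2 cont bytes. acc=0xA
Byte[7]=AC: continuation. acc=(acc<<6)|0x2C=0x2AC
Byte[8]=B4: continuation. acc=(acc<<6)|0x34=0xAB34
Completed: cp=U+AB34 (starts at byte 6)
Byte[9]=F0: 4-byte lead, need 3 cont bytes. acc=0x0
Byte[10]=A4: continuation. acc=(acc<<6)|0x24=0x24
Byte[11]=95: continuation. acc=(acc<<6)|0x15=0x915
Byte[12]=AC: continuation. acc=(acc<<6)|0x2C=0x2456C
Completed: cp=U+2456C (starts at byte 9)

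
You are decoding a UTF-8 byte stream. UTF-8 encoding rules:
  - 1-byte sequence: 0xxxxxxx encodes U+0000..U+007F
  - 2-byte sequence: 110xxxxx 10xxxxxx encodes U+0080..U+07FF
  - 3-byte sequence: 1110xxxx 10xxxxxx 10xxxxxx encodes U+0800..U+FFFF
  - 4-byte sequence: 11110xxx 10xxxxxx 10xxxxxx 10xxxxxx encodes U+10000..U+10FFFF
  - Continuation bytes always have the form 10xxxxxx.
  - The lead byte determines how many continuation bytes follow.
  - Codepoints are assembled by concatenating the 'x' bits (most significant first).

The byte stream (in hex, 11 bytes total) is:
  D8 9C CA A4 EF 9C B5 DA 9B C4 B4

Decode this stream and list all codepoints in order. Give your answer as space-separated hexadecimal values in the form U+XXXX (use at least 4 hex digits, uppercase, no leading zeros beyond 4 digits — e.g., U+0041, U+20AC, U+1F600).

Byte[0]=D8: 2-byte lead, need 1 cont bytes. acc=0x18
Byte[1]=9C: continuation. acc=(acc<<6)|0x1C=0x61C
Completed: cp=U+061C (starts at byte 0)
Byte[2]=CA: 2-byte lead, need 1 cont bytes. acc=0xA
Byte[3]=A4: continuation. acc=(acc<<6)|0x24=0x2A4
Completed: cp=U+02A4 (starts at byte 2)
Byte[4]=EF: 3-byte lead, need 2 cont bytes. acc=0xF
Byte[5]=9C: continuation. acc=(acc<<6)|0x1C=0x3DC
Byte[6]=B5: continuation. acc=(acc<<6)|0x35=0xF735
Completed: cp=U+F735 (starts at byte 4)
Byte[7]=DA: 2-byte lead, need 1 cont bytes. acc=0x1A
Byte[8]=9B: continuation. acc=(acc<<6)|0x1B=0x69B
Completed: cp=U+069B (starts at byte 7)
Byte[9]=C4: 2-byte lead, need 1 cont bytes. acc=0x4
Byte[10]=B4: continuation. acc=(acc<<6)|0x34=0x134
Completed: cp=U+0134 (starts at byte 9)

Answer: U+061C U+02A4 U+F735 U+069B U+0134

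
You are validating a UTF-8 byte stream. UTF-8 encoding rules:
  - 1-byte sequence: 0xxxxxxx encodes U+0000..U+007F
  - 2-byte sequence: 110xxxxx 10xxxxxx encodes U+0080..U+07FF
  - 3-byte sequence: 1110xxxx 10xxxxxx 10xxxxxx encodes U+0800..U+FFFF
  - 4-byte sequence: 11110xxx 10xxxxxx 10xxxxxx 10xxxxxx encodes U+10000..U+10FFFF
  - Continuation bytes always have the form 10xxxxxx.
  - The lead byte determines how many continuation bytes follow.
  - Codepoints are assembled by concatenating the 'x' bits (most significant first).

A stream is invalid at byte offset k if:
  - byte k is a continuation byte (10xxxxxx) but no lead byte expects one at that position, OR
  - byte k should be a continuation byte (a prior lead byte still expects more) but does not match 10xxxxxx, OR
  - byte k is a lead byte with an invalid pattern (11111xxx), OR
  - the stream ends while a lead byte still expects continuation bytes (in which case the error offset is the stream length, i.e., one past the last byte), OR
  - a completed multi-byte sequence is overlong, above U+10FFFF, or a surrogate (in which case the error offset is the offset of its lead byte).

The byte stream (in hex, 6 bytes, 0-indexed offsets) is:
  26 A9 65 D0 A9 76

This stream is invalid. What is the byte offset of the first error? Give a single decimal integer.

Byte[0]=26: 1-byte ASCII. cp=U+0026
Byte[1]=A9: INVALID lead byte (not 0xxx/110x/1110/11110)

Answer: 1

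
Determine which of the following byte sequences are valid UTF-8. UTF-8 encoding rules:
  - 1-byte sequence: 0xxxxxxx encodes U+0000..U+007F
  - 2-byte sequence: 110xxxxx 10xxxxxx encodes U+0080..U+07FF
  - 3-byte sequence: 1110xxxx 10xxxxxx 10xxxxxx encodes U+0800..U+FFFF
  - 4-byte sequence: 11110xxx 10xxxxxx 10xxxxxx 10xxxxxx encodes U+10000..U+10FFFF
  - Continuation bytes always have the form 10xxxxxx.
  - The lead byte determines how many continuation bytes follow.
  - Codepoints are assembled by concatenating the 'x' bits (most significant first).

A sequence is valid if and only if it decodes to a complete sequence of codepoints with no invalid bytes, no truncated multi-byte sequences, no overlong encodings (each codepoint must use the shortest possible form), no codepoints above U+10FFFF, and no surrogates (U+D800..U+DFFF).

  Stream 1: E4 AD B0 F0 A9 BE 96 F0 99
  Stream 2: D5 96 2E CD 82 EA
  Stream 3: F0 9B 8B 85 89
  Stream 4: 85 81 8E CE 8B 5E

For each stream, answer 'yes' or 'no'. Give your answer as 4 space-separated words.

Answer: no no no no

Derivation:
Stream 1: error at byte offset 9. INVALID
Stream 2: error at byte offset 6. INVALID
Stream 3: error at byte offset 4. INVALID
Stream 4: error at byte offset 0. INVALID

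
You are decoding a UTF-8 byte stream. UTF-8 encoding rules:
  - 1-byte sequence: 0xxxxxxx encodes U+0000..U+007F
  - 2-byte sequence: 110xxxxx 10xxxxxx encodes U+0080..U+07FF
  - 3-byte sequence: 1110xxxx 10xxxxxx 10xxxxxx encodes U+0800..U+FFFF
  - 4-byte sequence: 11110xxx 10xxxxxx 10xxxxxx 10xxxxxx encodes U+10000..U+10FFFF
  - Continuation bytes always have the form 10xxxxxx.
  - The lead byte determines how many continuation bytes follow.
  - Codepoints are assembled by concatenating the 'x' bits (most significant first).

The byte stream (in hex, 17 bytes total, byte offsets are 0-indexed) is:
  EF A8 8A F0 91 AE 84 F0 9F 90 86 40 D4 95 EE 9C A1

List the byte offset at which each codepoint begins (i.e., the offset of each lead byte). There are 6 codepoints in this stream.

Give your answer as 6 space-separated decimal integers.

Answer: 0 3 7 11 12 14

Derivation:
Byte[0]=EF: 3-byte lead, need 2 cont bytes. acc=0xF
Byte[1]=A8: continuation. acc=(acc<<6)|0x28=0x3E8
Byte[2]=8A: continuation. acc=(acc<<6)|0x0A=0xFA0A
Completed: cp=U+FA0A (starts at byte 0)
Byte[3]=F0: 4-byte lead, need 3 cont bytes. acc=0x0
Byte[4]=91: continuation. acc=(acc<<6)|0x11=0x11
Byte[5]=AE: continuation. acc=(acc<<6)|0x2E=0x46E
Byte[6]=84: continuation. acc=(acc<<6)|0x04=0x11B84
Completed: cp=U+11B84 (starts at byte 3)
Byte[7]=F0: 4-byte lead, need 3 cont bytes. acc=0x0
Byte[8]=9F: continuation. acc=(acc<<6)|0x1F=0x1F
Byte[9]=90: continuation. acc=(acc<<6)|0x10=0x7D0
Byte[10]=86: continuation. acc=(acc<<6)|0x06=0x1F406
Completed: cp=U+1F406 (starts at byte 7)
Byte[11]=40: 1-byte ASCII. cp=U+0040
Byte[12]=D4: 2-byte lead, need 1 cont bytes. acc=0x14
Byte[13]=95: continuation. acc=(acc<<6)|0x15=0x515
Completed: cp=U+0515 (starts at byte 12)
Byte[14]=EE: 3-byte lead, need 2 cont bytes. acc=0xE
Byte[15]=9C: continuation. acc=(acc<<6)|0x1C=0x39C
Byte[16]=A1: continuation. acc=(acc<<6)|0x21=0xE721
Completed: cp=U+E721 (starts at byte 14)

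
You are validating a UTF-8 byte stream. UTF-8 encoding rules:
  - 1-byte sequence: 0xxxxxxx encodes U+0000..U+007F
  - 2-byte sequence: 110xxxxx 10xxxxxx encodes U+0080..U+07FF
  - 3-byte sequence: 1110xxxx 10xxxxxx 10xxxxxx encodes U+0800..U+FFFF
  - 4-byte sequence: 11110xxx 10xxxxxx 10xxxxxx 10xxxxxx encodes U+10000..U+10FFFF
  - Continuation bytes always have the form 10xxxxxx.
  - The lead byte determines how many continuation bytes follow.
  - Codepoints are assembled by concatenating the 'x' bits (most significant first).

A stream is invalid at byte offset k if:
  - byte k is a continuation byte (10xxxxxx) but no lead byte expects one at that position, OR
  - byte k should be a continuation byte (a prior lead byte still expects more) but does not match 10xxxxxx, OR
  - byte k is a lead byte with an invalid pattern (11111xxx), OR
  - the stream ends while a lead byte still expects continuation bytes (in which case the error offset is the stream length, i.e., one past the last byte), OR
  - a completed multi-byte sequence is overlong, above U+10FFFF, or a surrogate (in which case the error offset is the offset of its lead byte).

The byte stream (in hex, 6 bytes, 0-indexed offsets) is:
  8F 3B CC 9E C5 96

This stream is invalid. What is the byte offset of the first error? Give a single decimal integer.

Answer: 0

Derivation:
Byte[0]=8F: INVALID lead byte (not 0xxx/110x/1110/11110)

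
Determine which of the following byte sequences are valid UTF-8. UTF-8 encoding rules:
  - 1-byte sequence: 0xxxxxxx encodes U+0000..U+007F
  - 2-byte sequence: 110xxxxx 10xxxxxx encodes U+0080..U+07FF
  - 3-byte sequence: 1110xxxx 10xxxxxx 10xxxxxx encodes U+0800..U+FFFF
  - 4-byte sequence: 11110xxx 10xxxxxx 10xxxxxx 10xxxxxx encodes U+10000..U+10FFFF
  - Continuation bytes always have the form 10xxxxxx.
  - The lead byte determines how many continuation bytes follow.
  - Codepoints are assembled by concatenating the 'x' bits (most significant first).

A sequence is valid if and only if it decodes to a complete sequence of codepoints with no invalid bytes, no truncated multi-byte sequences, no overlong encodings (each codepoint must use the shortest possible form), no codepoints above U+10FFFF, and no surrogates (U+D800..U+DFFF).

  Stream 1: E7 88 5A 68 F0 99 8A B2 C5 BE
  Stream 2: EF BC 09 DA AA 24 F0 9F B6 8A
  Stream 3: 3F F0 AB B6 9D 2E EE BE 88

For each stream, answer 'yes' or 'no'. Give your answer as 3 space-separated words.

Answer: no no yes

Derivation:
Stream 1: error at byte offset 2. INVALID
Stream 2: error at byte offset 2. INVALID
Stream 3: decodes cleanly. VALID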